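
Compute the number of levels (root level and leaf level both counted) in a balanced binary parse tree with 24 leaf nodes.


In a balanced binary tree with n leaves the deepest leaf is ceil(log2(n)) edges below the root,
so counting node levels inclusive of root and leaves gives ceil(log2(n)) + 1 levels.
log2(24) = 4.5850
ceil(4.5850) = 5
levels = 5 + 1 = 6

6


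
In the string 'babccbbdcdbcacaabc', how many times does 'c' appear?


Scanning 'babccbbdcdbcacaabc' for 'c':
  Position 3: 'c' -> MATCH (count: 1)
  Position 4: 'c' -> MATCH (count: 2)
  Position 8: 'c' -> MATCH (count: 3)
  Position 11: 'c' -> MATCH (count: 4)
  Position 13: 'c' -> MATCH (count: 5)
  Position 17: 'c' -> MATCH (count: 6)
Total occurrences of 'c': 6

6


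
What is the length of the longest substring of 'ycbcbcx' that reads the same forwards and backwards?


Scanning 'ycbcbcx' for palindromic substrings.
Substring at positions 1-5: 'cbcbc'.
Check: reverse('cbcbc') = 'cbcbc' -> palindrome confirmed.
Neighbouring characters ('y' / 'x') break symmetry, so it cannot extend further.
No longer palindromic substring exists; longest length = 5

5


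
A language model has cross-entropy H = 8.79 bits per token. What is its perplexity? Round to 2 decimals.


Perplexity formula: PP = 2^H
H = 8.79
PP = 2^8.79
Decompose: 2^8.79 = 2^8 * 2^0.79
2^8 = 256, 2^0.79 ~ 1.7290745
PP ~ 256 * 1.7290745 = 442.6430720
Rounded to 2 decimals: 442.64

442.64


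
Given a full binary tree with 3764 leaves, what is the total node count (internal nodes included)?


Leaf nodes (terminals): 3764
Internal nodes = n - 1 = 3764 - 1 = 3763
Total = leaves + internal = 3764 + 3763 = 7527

7527


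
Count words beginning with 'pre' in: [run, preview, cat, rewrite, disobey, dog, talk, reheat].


Checking each word for prefix 'pre':
  'run' -> no (count: 0)
  'preview' -> YES, starts with 'pre' (count: 1)
  'cat' -> no (count: 1)
  'rewrite' -> no (count: 1)
  'disobey' -> no (count: 1)
  'dog' -> no (count: 1)
  'talk' -> no (count: 1)
  'reheat' -> no (count: 1)
Total with prefix 'pre': 1

1


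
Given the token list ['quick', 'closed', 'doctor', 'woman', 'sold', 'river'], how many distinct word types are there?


Listing all tokens and tracking unique types:
  Token 1: 'quick' -> NEW (unique so far: 1)
  Token 2: 'closed' -> NEW (unique so far: 2)
  Token 3: 'doctor' -> NEW (unique so far: 3)
  Token 4: 'woman' -> NEW (unique so far: 4)
  Token 5: 'sold' -> NEW (unique so far: 5)
  Token 6: 'river' -> NEW (unique so far: 6)
Unique types: ('closed', 'doctor', 'quick', 'river', 'sold', 'woman')
Vocabulary size: 6

6


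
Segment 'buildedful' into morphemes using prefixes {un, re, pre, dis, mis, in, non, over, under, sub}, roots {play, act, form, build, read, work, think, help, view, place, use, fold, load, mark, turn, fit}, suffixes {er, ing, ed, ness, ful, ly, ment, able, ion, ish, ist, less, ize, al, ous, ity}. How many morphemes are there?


Segmenting 'buildedful' against the inventory:
  'build' -> root (morpheme 1)
  'ed' -> suffix (morpheme 2)
  'ful' -> suffix (morpheme 3)
Total morphemes: 3

3


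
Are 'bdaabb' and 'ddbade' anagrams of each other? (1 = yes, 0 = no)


Sort characters of 'bdaabb': 'aabbbd'
Sort characters of 'ddbade': 'abddde'
Sorted forms differ -> they are NOT anagrams
Result: 0

0


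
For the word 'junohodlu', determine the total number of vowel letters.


Scanning each character of 'junohodlu':
  Position 1: 'j' -> consonant (running count: 0)
  Position 2: 'u' -> vowel (running count: 1)
  Position 3: 'n' -> consonant (running count: 1)
  Position 4: 'o' -> vowel (running count: 2)
  Position 5: 'h' -> consonant (running count: 2)
  Position 6: 'o' -> vowel (running count: 3)
  Position 7: 'd' -> consonant (running count: 3)
  Position 8: 'l' -> consonant (running count: 3)
  Position 9: 'u' -> vowel (running count: 4)
Total vowels: 4

4


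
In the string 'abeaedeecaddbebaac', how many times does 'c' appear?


Scanning 'abeaedeecaddbebaac' for 'c':
  Position 8: 'c' -> MATCH (count: 1)
  Position 17: 'c' -> MATCH (count: 2)
Total occurrences of 'c': 2

2


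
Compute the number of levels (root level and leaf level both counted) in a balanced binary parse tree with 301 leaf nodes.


In a balanced binary tree with n leaves the deepest leaf is ceil(log2(n)) edges below the root,
so counting node levels inclusive of root and leaves gives ceil(log2(n)) + 1 levels.
log2(301) = 8.2336
ceil(8.2336) = 9
levels = 9 + 1 = 10

10


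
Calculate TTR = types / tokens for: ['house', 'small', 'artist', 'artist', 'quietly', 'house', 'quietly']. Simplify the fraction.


Tokens: 7
Unique types: ('artist', 'house', 'quietly', 'small') = 4
TTR = 4/7
Already in lowest terms.

4/7


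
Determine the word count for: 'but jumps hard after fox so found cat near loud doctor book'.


Counting words by splitting on spaces:
  Word 1: 'but'
  Word 2: 'jumps'
  Word 3: 'hard'
  Word 4: 'after'
  Word 5: 'fox'
  Word 6: 'so'
  Word 7: 'found'
  Word 8: 'cat'
  Word 9: 'near'
  Word 10: 'loud'
  Word 11: 'doctor'
  Word 12: 'book'
Total words: 12

12


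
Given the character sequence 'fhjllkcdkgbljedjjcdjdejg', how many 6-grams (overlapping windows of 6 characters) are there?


String 'fhjllkcdkgbljedjjcdjdejg' has length L = 24.
Number of overlapping n-grams = L - n + 1
Substituting: 24 - 6 + 1 = 19

19


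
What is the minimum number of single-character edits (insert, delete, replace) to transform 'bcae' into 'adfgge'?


Building DP table for s1='bcae' (len 4) and s2='adfgge' (len 6):
       a  d  f  g  g  e
    0  1  2  3  4  5  6
  b 1  1  2  3  4  5  6
  c 2  2  2  3  4  5  6
  a 3  2  3  3  4  5  6
  e 4  3  3  4  4  5  5
Edit distance = dp[4][6] = 5

5


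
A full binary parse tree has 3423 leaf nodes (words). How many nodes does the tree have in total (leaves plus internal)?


Leaf nodes (terminals): 3423
Internal nodes = n - 1 = 3423 - 1 = 3422
Total = leaves + internal = 3423 + 3422 = 6845

6845


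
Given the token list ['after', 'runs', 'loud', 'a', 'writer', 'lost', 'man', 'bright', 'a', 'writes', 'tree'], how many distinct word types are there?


Listing all tokens and tracking unique types:
  Token 1: 'after' -> NEW (unique so far: 1)
  Token 2: 'runs' -> NEW (unique so far: 2)
  Token 3: 'loud' -> NEW (unique so far: 3)
  Token 4: 'a' -> NEW (unique so far: 4)
  Token 5: 'writer' -> NEW (unique so far: 5)
  Token 6: 'lost' -> NEW (unique so far: 6)
  Token 7: 'man' -> NEW (unique so far: 7)
  Token 8: 'bright' -> NEW (unique so far: 8)
  Token 9: 'a' -> duplicate (unique so far: 8)
  Token 10: 'writes' -> NEW (unique so far: 9)
  Token 11: 'tree' -> NEW (unique so far: 10)
Unique types: ('a', 'after', 'bright', 'lost', 'loud', 'man', 'runs', 'tree', 'writer', 'writes')
Vocabulary size: 10

10


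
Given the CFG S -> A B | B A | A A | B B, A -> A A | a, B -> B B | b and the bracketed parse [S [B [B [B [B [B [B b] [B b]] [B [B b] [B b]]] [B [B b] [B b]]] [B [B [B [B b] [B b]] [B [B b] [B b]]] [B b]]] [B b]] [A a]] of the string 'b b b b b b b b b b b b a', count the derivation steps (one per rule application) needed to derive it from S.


Every bracketed nonterminal node [X ...] in the tree is produced by exactly one rule application.
Reading the tree off as a leftmost derivation:
  Step 1: S  =>  B A   (applied S -> B A)
  Step 2: B A  =>  B B A   (applied B -> B B)
  Step 3: B B A  =>  B B B A   (applied B -> B B)
  Step 4: B B B A  =>  B B B B A   (applied B -> B B)
  Step 5: B B B B A  =>  B B B B B A   (applied B -> B B)
  Step 6: B B B B B A  =>  B B B B B B A   (applied B -> B B)
  Step 7: B B B B B B A  =>  b B B B B B A   (applied B -> b)
  Step 8: b B B B B B A  =>  b b B B B B A   (applied B -> b)
  Step 9: b b B B B B A  =>  b b B B B B B A   (applied B -> B B)
  Step 10: b b B B B B B A  =>  b b b B B B B A   (applied B -> b)
  Step 11: b b b B B B B A  =>  b b b b B B B A   (applied B -> b)
  Step 12: b b b b B B B A  =>  b b b b B B B B A   (applied B -> B B)
  Step 13: b b b b B B B B A  =>  b b b b b B B B A   (applied B -> b)
  Step 14: b b b b b B B B A  =>  b b b b b b B B A   (applied B -> b)
  Step 15: b b b b b b B B A  =>  b b b b b b B B B A   (applied B -> B B)
  Step 16: b b b b b b B B B A  =>  b b b b b b B B B B A   (applied B -> B B)
  Step 17: b b b b b b B B B B A  =>  b b b b b b B B B B B A   (applied B -> B B)
  Step 18: b b b b b b B B B B B A  =>  b b b b b b b B B B B A   (applied B -> b)
  Step 19: b b b b b b b B B B B A  =>  b b b b b b b b B B B A   (applied B -> b)
  Step 20: b b b b b b b b B B B A  =>  b b b b b b b b B B B B A   (applied B -> B B)
  Step 21: b b b b b b b b B B B B A  =>  b b b b b b b b b B B B A   (applied B -> b)
  Step 22: b b b b b b b b b B B B A  =>  b b b b b b b b b b B B A   (applied B -> b)
  Step 23: b b b b b b b b b b B B A  =>  b b b b b b b b b b b B A   (applied B -> b)
  Step 24: b b b b b b b b b b b B A  =>  b b b b b b b b b b b b A   (applied B -> b)
  Step 25: b b b b b b b b b b b b A  =>  b b b b b b b b b b b b a   (applied A -> a)
Final yield: b b b b b b b b b b b b a
Total rewrite steps: 25

25


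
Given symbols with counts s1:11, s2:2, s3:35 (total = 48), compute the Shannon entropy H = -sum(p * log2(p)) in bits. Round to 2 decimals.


Computing entropy H = -sum(p_i * log2(p_i)):
  s1: p = 11/48 = 0.2292, -p*log2(p) = 0.4871
  s2: p = 2/48 = 0.0417, -p*log2(p) = 0.1910
  s3: p = 35/48 = 0.7292, -p*log2(p) = 0.3323
H = sum of terms = 1.0104
Rounded to 2 decimals: 1.01

1.01


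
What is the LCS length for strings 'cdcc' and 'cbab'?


DP table for LCS of 'cdcc' and 'cbab':
       c  b  a  b
    0  0  0  0  0
  c 0  1  1  1  1
  d 0  1  1  1  1
  c 0  1  1  1  1
  c 0  1  1  1  1
LCS: 'c'
LCS length = 1

1


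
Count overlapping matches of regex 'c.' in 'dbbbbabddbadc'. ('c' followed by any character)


Pattern: c. means 'c' followed by any character.
Scanning 'dbbbbabddbadc' position-by-position:
  Pos 0: window 'db' -> no
  Pos 1: window 'bb' -> no
  Pos 2: window 'bb' -> no
  Pos 3: window 'bb' -> no
  Pos 4: window 'ba' -> no
  Pos 5: window 'ab' -> no
  Pos 6: window 'bd' -> no
  Pos 7: window 'dd' -> no
  Pos 8: window 'db' -> no
  Pos 9: window 'ba' -> no
  Pos 10: window 'ad' -> no
  Pos 11: window 'dc' -> no
  Pos 12: window 'c' -> no
Total matches: 0

0


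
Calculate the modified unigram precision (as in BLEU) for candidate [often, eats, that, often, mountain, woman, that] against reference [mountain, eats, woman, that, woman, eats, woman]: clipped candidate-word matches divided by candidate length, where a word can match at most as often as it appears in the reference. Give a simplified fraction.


Reference word counts: {'eats': 2, 'mountain': 1, 'that': 1, 'woman': 3}
Checking each candidate word (with clipping):
  'often' -> not in reference -> no match (matches: 0)
  'eats' -> in reference (ref count 2, used 1/2) -> match (matches: 1)
  'that' -> in reference (ref count 1, used 1/1) -> match (matches: 2)
  'often' -> not in reference -> no match (matches: 2)
  'mountain' -> in reference (ref count 1, used 1/1) -> match (matches: 3)
  'woman' -> in reference (ref count 3, used 1/3) -> match (matches: 4)
  'that' -> ref count 1 already used up (1/1) -> clipped, no match (matches: 4)
Clipped matches: 4, Candidate length: 7
Precision = 4/7

4/7


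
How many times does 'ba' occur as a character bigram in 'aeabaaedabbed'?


Scanning 'aeabaaedabbed' for bigram 'ba':
  Position 0: 'ae' -> no
  Position 1: 'ea' -> no
  Position 2: 'ab' -> no
  Position 3: 'ba' -> MATCH
  Position 4: 'aa' -> no
  Position 5: 'ae' -> no
  Position 6: 'ed' -> no
  Position 7: 'da' -> no
  Position 8: 'ab' -> no
  Position 9: 'bb' -> no
  Position 10: 'be' -> no
  Position 11: 'ed' -> no
Total matches: 1

1


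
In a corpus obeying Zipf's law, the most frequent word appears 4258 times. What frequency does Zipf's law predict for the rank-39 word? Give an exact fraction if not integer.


Zipf's law: freq(rank) = f1 / rank
f1 = 4258, rank = 39
freq = 4258 / 39
GCD(4258, 39) = 1
Simplified: 4258/39

4258/39


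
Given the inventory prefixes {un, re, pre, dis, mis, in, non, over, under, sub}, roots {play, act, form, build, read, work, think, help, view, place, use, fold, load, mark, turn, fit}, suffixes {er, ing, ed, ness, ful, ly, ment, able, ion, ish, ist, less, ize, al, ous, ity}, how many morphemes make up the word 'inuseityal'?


Segmenting 'inuseityal' against the inventory:
  'in' -> prefix (morpheme 1)
  'use' -> root (morpheme 2)
  'ity' -> suffix (morpheme 3)
  'al' -> suffix (morpheme 4)
Total morphemes: 4

4


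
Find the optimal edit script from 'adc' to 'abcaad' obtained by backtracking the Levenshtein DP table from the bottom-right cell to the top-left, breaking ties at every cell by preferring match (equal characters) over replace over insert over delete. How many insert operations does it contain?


Edit distance = 4. Backtracking from cell (3, 6) with preference match > replace > insert > delete,
then listing the resulting alignment 'adc' -> 'abcaad' left to right:
  Step 1: keep 'a'
  Step 2: replace d->b
  Step 3: keep 'c'
  Step 4: insert 'a' [insertion #1]
  Step 5: insert 'a' [insertion #2]
  Step 6: insert 'd' [insertion #3]
Total insertions: 3

3


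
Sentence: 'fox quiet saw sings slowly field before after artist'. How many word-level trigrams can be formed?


Word trigrams from [9] words:
  Trigram 1: (fox quiet saw)
  Trigram 2: (quiet saw sings)
  Trigram 3: (saw sings slowly)
  Trigram 4: (sings slowly field)
  Trigram 5: (slowly field before)
  Trigram 6: (field before after)
  Trigram 7: (before after artist)
Total word trigrams: 9 - 2 = 7

7


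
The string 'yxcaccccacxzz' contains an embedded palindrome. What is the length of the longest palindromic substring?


Scanning 'yxcaccccacxzz' for palindromic substrings.
Substring at positions 1-10: 'xcaccccacx'.
Check: reverse('xcaccccacx') = 'xcaccccacx' -> palindrome confirmed.
Neighbouring characters ('y' / 'z') break symmetry, so it cannot extend further.
No longer palindromic substring exists; longest length = 10

10


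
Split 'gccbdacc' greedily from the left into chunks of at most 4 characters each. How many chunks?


'gccbdacc' has 8 characters.
Chunking with max size 4:
  Chunk 1: 'gccb' (positions 0-3)
  Chunk 2: 'dacc' (positions 4-7)
Total chunks: ceil(8 / 4) = 2

2


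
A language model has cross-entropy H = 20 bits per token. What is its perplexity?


Perplexity formula: PP = 2^H
H = 20
PP = 2^20
PP = 2^20 = 1048576

1048576


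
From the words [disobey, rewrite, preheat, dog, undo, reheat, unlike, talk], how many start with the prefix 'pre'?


Checking each word for prefix 'pre':
  'disobey' -> no (count: 0)
  'rewrite' -> no (count: 0)
  'preheat' -> YES, starts with 'pre' (count: 1)
  'dog' -> no (count: 1)
  'undo' -> no (count: 1)
  'reheat' -> no (count: 1)
  'unlike' -> no (count: 1)
  'talk' -> no (count: 1)
Total with prefix 'pre': 1

1


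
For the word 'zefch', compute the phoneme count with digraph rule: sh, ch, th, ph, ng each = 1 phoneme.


Parsing 'zefch' greedily, digraphs first:
  'z' -> consonant phoneme (phonemes so far: 1)
  'e' -> vowel phoneme (phonemes so far: 2)
  'f' -> consonant phoneme (phonemes so far: 3)
  'ch' -> digraph (1 consonant phoneme) (phonemes so far: 4)
Total phonemes: 4

4


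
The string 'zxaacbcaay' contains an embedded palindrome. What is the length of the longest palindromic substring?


Scanning 'zxaacbcaay' for palindromic substrings.
Substring at positions 2-8: 'aacbcaa'.
Check: reverse('aacbcaa') = 'aacbcaa' -> palindrome confirmed.
Neighbouring characters ('x' / 'y') break symmetry, so it cannot extend further.
No longer palindromic substring exists; longest length = 7

7


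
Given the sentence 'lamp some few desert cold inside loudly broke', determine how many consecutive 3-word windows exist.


Word trigrams from [8] words:
  Trigram 1: (lamp some few)
  Trigram 2: (some few desert)
  Trigram 3: (few desert cold)
  Trigram 4: (desert cold inside)
  Trigram 5: (cold inside loudly)
  Trigram 6: (inside loudly broke)
Total word trigrams: 8 - 2 = 6

6


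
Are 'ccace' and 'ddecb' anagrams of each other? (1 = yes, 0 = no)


Sort characters of 'ccace': 'accce'
Sort characters of 'ddecb': 'bcdde'
Sorted forms differ -> they are NOT anagrams
Result: 0

0


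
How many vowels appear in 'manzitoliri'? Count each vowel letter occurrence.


Scanning each character of 'manzitoliri':
  Position 1: 'm' -> consonant (running count: 0)
  Position 2: 'a' -> vowel (running count: 1)
  Position 3: 'n' -> consonant (running count: 1)
  Position 4: 'z' -> consonant (running count: 1)
  Position 5: 'i' -> vowel (running count: 2)
  Position 6: 't' -> consonant (running count: 2)
  Position 7: 'o' -> vowel (running count: 3)
  Position 8: 'l' -> consonant (running count: 3)
  Position 9: 'i' -> vowel (running count: 4)
  Position 10: 'r' -> consonant (running count: 4)
  Position 11: 'i' -> vowel (running count: 5)
Total vowels: 5

5


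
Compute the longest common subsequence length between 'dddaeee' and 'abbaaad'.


DP table for LCS of 'dddaeee' and 'abbaaad':
       a  b  b  a  a  a  d
    0  0  0  0  0  0  0  0
  d 0  0  0  0  0  0  0  1
  d 0  0  0  0  0  0  0  1
  d 0  0  0  0  0  0  0  1
  a 0  1  1  1  1  1  1  1
  e 0  1  1  1  1  1  1  1
  e 0  1  1  1  1  1  1  1
  e 0  1  1  1  1  1  1  1
LCS: 'd'
LCS length = 1

1


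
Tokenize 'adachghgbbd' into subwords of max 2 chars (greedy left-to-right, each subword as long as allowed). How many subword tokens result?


'adachghgbbd' has 11 characters.
Chunking with max size 2:
  Chunk 1: 'ad' (positions 0-1)
  Chunk 2: 'ac' (positions 2-3)
  Chunk 3: 'hg' (positions 4-5)
  Chunk 4: 'hg' (positions 6-7)
  Chunk 5: 'bb' (positions 8-9)
  Chunk 6: 'd' (positions 10-10)
Total chunks: ceil(11 / 2) = 6

6


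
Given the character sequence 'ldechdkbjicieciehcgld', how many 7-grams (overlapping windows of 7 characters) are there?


String 'ldechdkbjicieciehcgld' has length L = 21.
Number of overlapping n-grams = L - n + 1
Substituting: 21 - 7 + 1 = 15

15


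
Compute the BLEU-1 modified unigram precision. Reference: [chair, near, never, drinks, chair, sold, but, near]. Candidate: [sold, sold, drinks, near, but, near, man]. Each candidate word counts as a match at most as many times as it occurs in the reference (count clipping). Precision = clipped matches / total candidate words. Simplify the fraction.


Reference word counts: {'but': 1, 'chair': 2, 'drinks': 1, 'near': 2, 'never': 1, 'sold': 1}
Checking each candidate word (with clipping):
  'sold' -> in reference (ref count 1, used 1/1) -> match (matches: 1)
  'sold' -> ref count 1 already used up (1/1) -> clipped, no match (matches: 1)
  'drinks' -> in reference (ref count 1, used 1/1) -> match (matches: 2)
  'near' -> in reference (ref count 2, used 1/2) -> match (matches: 3)
  'but' -> in reference (ref count 1, used 1/1) -> match (matches: 4)
  'near' -> in reference (ref count 2, used 2/2) -> match (matches: 5)
  'man' -> not in reference -> no match (matches: 5)
Clipped matches: 5, Candidate length: 7
Precision = 5/7

5/7


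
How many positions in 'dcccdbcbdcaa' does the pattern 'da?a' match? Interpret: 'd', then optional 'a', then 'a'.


Pattern: da?a means 'd', then optional 'a', then 'a'.
Scanning 'dcccdbcbdcaa' position-by-position:
  Pos 0: window 'dcc' -> no
  Pos 1: window 'ccc' -> no
  Pos 2: window 'ccd' -> no
  Pos 3: window 'cdb' -> no
  Pos 4: window 'dbc' -> no
  Pos 5: window 'bcb' -> no
  Pos 6: window 'cbd' -> no
  Pos 7: window 'bdc' -> no
  Pos 8: window 'dca' -> no
  Pos 9: window 'caa' -> no
  Pos 10: window 'aa' -> no
  Pos 11: window 'a' -> no
Total matches: 0

0


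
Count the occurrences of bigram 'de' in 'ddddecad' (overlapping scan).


Scanning 'ddddecad' for bigram 'de':
  Position 0: 'dd' -> no
  Position 1: 'dd' -> no
  Position 2: 'dd' -> no
  Position 3: 'de' -> MATCH
  Position 4: 'ec' -> no
  Position 5: 'ca' -> no
  Position 6: 'ad' -> no
Total matches: 1

1


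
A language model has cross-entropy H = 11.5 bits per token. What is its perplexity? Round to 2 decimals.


Perplexity formula: PP = 2^H
H = 11.5
PP = 2^11.5
Decompose: 2^11.5 = 2^11 * 2^0.5 = 2^11 * sqrt(2)
2^11 = 2048, sqrt(2) ~ 1.4142136
PP ~ 2048 * 1.4142136 = 2896.3094528
Rounded to 2 decimals: 2896.31

2896.31


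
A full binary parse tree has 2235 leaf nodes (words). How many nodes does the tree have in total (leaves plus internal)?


Leaf nodes (terminals): 2235
Internal nodes = n - 1 = 2235 - 1 = 2234
Total = leaves + internal = 2235 + 2234 = 4469

4469


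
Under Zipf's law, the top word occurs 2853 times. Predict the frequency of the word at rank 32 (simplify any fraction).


Zipf's law: freq(rank) = f1 / rank
f1 = 2853, rank = 32
freq = 2853 / 32
GCD(2853, 32) = 1
Simplified: 2853/32

2853/32


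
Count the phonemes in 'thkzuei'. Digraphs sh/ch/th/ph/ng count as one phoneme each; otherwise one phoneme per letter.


Parsing 'thkzuei' greedily, digraphs first:
  'th' -> digraph (1 consonant phoneme) (phonemes so far: 1)
  'k' -> consonant phoneme (phonemes so far: 2)
  'z' -> consonant phoneme (phonemes so far: 3)
  'u' -> vowel phoneme (phonemes so far: 4)
  'e' -> vowel phoneme (phonemes so far: 5)
  'i' -> vowel phoneme (phonemes so far: 6)
Total phonemes: 6

6


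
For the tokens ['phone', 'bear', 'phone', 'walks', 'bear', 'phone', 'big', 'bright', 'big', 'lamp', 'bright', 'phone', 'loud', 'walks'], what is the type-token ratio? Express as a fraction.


Tokens: 14
Unique types: ('bear', 'big', 'bright', 'lamp', 'loud', 'phone', 'walks') = 7
TTR = 7/14
Simplify: divide both by 7 -> 1/2
TTR = 1/2

1/2


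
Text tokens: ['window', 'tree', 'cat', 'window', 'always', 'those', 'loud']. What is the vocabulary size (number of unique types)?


Listing all tokens and tracking unique types:
  Token 1: 'window' -> NEW (unique so far: 1)
  Token 2: 'tree' -> NEW (unique so far: 2)
  Token 3: 'cat' -> NEW (unique so far: 3)
  Token 4: 'window' -> duplicate (unique so far: 3)
  Token 5: 'always' -> NEW (unique so far: 4)
  Token 6: 'those' -> NEW (unique so far: 5)
  Token 7: 'loud' -> NEW (unique so far: 6)
Unique types: ('always', 'cat', 'loud', 'those', 'tree', 'window')
Vocabulary size: 6

6


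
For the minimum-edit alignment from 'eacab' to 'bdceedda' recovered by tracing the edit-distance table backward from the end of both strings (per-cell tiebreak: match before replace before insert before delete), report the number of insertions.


Edit distance = 7. Backtracking from cell (5, 8) with preference match > replace > insert > delete,
then listing the resulting alignment 'eacab' -> 'bdceedda' left to right:
  Step 1: insert 'b' [insertion #1]
  Step 2: insert 'd' [insertion #2]
  Step 3: insert 'c' [insertion #3]
  Step 4: keep 'e'
  Step 5: replace a->e
  Step 6: replace c->d
  Step 7: replace a->d
  Step 8: replace b->a
Total insertions: 3

3


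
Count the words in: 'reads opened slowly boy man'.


Counting words by splitting on spaces:
  Word 1: 'reads'
  Word 2: 'opened'
  Word 3: 'slowly'
  Word 4: 'boy'
  Word 5: 'man'
Total words: 5

5


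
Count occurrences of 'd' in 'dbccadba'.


Scanning 'dbccadba' for 'd':
  Position 0: 'd' -> MATCH (count: 1)
  Position 5: 'd' -> MATCH (count: 2)
Total occurrences of 'd': 2

2


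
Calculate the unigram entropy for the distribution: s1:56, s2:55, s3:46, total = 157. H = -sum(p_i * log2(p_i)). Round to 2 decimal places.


Computing entropy H = -sum(p_i * log2(p_i)):
  s1: p = 56/157 = 0.3567, -p*log2(p) = 0.5305
  s2: p = 55/157 = 0.3503, -p*log2(p) = 0.5301
  s3: p = 46/157 = 0.2930, -p*log2(p) = 0.5189
H = sum of terms = 1.5795
Rounded to 2 decimals: 1.58

1.58


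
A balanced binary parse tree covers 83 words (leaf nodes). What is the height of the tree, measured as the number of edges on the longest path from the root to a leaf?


In a balanced binary tree with n leaves the deepest leaf is ceil(log2(n)) edges below the root.
log2(83) = 6.3750
ceil(6.3750) = 7
height (edges) = 7

7


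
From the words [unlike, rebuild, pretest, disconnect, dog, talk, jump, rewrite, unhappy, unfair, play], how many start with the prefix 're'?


Checking each word for prefix 're':
  'unlike' -> no (count: 0)
  'rebuild' -> YES, starts with 're' (count: 1)
  'pretest' -> no (count: 1)
  'disconnect' -> no (count: 1)
  'dog' -> no (count: 1)
  'talk' -> no (count: 1)
  'jump' -> no (count: 1)
  'rewrite' -> YES, starts with 're' (count: 2)
  'unhappy' -> no (count: 2)
  'unfair' -> no (count: 2)
  'play' -> no (count: 2)
Total with prefix 're': 2

2


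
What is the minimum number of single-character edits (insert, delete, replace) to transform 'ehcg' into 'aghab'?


Building DP table for s1='ehcg' (len 4) and s2='aghab' (len 5):
       a  g  h  a  b
    0  1  2  3  4  5
  e 1  1  2  3  4  5
  h 2  2  2  2  3  4
  c 3  3  3  3  3  4
  g 4  4  3  4  4  4
Edit distance = dp[4][5] = 4

4


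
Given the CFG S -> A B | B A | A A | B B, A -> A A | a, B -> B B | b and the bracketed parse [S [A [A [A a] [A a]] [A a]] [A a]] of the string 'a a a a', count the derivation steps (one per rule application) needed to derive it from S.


Every bracketed nonterminal node [X ...] in the tree is produced by exactly one rule application.
Reading the tree off as a leftmost derivation:
  Step 1: S  =>  A A   (applied S -> A A)
  Step 2: A A  =>  A A A   (applied A -> A A)
  Step 3: A A A  =>  A A A A   (applied A -> A A)
  Step 4: A A A A  =>  a A A A   (applied A -> a)
  Step 5: a A A A  =>  a a A A   (applied A -> a)
  Step 6: a a A A  =>  a a a A   (applied A -> a)
  Step 7: a a a A  =>  a a a a   (applied A -> a)
Final yield: a a a a
Total rewrite steps: 7

7


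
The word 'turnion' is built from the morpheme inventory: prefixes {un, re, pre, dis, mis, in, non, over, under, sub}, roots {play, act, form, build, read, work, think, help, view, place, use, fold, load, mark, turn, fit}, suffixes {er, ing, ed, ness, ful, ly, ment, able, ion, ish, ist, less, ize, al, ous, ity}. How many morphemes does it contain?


Segmenting 'turnion' against the inventory:
  'turn' -> root (morpheme 1)
  'ion' -> suffix (morpheme 2)
Total morphemes: 2

2


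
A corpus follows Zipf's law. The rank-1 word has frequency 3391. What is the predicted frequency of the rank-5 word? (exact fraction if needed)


Zipf's law: freq(rank) = f1 / rank
f1 = 3391, rank = 5
freq = 3391 / 5
GCD(3391, 5) = 1
Simplified: 3391/5

3391/5


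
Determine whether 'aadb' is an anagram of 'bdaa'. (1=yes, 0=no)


Sort characters of 'aadb': 'aabd'
Sort characters of 'bdaa': 'aabd'
Sorted forms match -> they ARE anagrams
Result: 1

1


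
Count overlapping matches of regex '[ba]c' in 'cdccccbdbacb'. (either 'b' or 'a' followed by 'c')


Pattern: [ba]c means either 'b' or 'a' followed by 'c'.
Scanning 'cdccccbdbacb' position-by-position:
  Pos 0: window 'cd' -> no
  Pos 1: window 'dc' -> no
  Pos 2: window 'cc' -> no
  Pos 3: window 'cc' -> no
  Pos 4: window 'cc' -> no
  Pos 5: window 'cb' -> no
  Pos 6: window 'bd' -> no
  Pos 7: window 'db' -> no
  Pos 8: window 'ba' -> no
  Pos 9: window 'ac' -> MATCH
  Pos 10: window 'cb' -> no
  Pos 11: window 'b' -> no
Total matches: 1

1


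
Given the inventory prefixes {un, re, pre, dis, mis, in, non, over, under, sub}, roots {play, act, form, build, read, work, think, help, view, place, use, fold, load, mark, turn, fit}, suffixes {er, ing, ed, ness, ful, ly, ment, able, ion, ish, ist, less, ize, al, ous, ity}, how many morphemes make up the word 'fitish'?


Segmenting 'fitish' against the inventory:
  'fit' -> root (morpheme 1)
  'ish' -> suffix (morpheme 2)
Total morphemes: 2

2


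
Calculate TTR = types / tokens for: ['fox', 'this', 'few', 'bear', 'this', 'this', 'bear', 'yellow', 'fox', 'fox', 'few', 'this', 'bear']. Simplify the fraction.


Tokens: 13
Unique types: ('bear', 'few', 'fox', 'this', 'yellow') = 5
TTR = 5/13
Already in lowest terms.

5/13


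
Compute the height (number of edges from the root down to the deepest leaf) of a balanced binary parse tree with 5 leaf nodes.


In a balanced binary tree with n leaves the deepest leaf is ceil(log2(n)) edges below the root.
log2(5) = 2.3219
ceil(2.3219) = 3
height (edges) = 3

3


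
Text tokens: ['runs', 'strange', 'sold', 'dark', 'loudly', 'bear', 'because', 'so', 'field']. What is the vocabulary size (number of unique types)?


Listing all tokens and tracking unique types:
  Token 1: 'runs' -> NEW (unique so far: 1)
  Token 2: 'strange' -> NEW (unique so far: 2)
  Token 3: 'sold' -> NEW (unique so far: 3)
  Token 4: 'dark' -> NEW (unique so far: 4)
  Token 5: 'loudly' -> NEW (unique so far: 5)
  Token 6: 'bear' -> NEW (unique so far: 6)
  Token 7: 'because' -> NEW (unique so far: 7)
  Token 8: 'so' -> NEW (unique so far: 8)
  Token 9: 'field' -> NEW (unique so far: 9)
Unique types: ('bear', 'because', 'dark', 'field', 'loudly', 'runs', 'so', 'sold', 'strange')
Vocabulary size: 9

9


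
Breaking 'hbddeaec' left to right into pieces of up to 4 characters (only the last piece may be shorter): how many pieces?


'hbddeaec' has 8 characters.
Chunking with max size 4:
  Chunk 1: 'hbdd' (positions 0-3)
  Chunk 2: 'eaec' (positions 4-7)
Total chunks: ceil(8 / 4) = 2

2


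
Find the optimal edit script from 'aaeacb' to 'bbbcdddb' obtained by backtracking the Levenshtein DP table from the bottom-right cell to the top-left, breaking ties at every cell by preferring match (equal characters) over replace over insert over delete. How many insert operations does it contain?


Edit distance = 7. Backtracking from cell (6, 8) with preference match > replace > insert > delete,
then listing the resulting alignment 'aaeacb' -> 'bbbcdddb' left to right:
  Step 1: insert 'b' [insertion #1]
  Step 2: insert 'b' [insertion #2]
  Step 3: replace a->b
  Step 4: replace a->c
  Step 5: replace e->d
  Step 6: replace a->d
  Step 7: replace c->d
  Step 8: keep 'b'
Total insertions: 2

2


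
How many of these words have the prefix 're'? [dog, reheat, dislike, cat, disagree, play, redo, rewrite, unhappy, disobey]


Checking each word for prefix 're':
  'dog' -> no (count: 0)
  'reheat' -> YES, starts with 're' (count: 1)
  'dislike' -> no (count: 1)
  'cat' -> no (count: 1)
  'disagree' -> no (count: 1)
  'play' -> no (count: 1)
  'redo' -> YES, starts with 're' (count: 2)
  'rewrite' -> YES, starts with 're' (count: 3)
  'unhappy' -> no (count: 3)
  'disobey' -> no (count: 3)
Total with prefix 're': 3

3


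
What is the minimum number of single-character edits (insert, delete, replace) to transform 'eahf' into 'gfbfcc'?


Building DP table for s1='eahf' (len 4) and s2='gfbfcc' (len 6):
       g  f  b  f  c  c
    0  1  2  3  4  5  6
  e 1  1  2  3  4  5  6
  a 2  2  2  3  4  5  6
  h 3  3  3  3  4  5  6
  f 4  4  3  4  3  4  5
Edit distance = dp[4][6] = 5

5


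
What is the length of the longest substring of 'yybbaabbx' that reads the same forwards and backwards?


Scanning 'yybbaabbx' for palindromic substrings.
Substring at positions 2-7: 'bbaabb'.
Check: reverse('bbaabb') = 'bbaabb' -> palindrome confirmed.
Neighbouring characters ('y' / 'x') break symmetry, so it cannot extend further.
No longer palindromic substring exists; longest length = 6

6


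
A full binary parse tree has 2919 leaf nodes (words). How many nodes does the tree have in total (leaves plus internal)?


Leaf nodes (terminals): 2919
Internal nodes = n - 1 = 2919 - 1 = 2918
Total = leaves + internal = 2919 + 2918 = 5837

5837


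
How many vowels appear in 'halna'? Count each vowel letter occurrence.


Scanning each character of 'halna':
  Position 1: 'h' -> consonant (running count: 0)
  Position 2: 'a' -> vowel (running count: 1)
  Position 3: 'l' -> consonant (running count: 1)
  Position 4: 'n' -> consonant (running count: 1)
  Position 5: 'a' -> vowel (running count: 2)
Total vowels: 2

2


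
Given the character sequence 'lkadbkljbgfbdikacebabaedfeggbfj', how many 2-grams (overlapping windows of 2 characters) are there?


String 'lkadbkljbgfbdikacebabaedfeggbfj' has length L = 31.
Number of overlapping n-grams = L - n + 1
Substituting: 31 - 2 + 1 = 30

30


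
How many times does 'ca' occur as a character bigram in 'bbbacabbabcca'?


Scanning 'bbbacabbabcca' for bigram 'ca':
  Position 0: 'bb' -> no
  Position 1: 'bb' -> no
  Position 2: 'ba' -> no
  Position 3: 'ac' -> no
  Position 4: 'ca' -> MATCH
  Position 5: 'ab' -> no
  Position 6: 'bb' -> no
  Position 7: 'ba' -> no
  Position 8: 'ab' -> no
  Position 9: 'bc' -> no
  Position 10: 'cc' -> no
  Position 11: 'ca' -> MATCH
Total matches: 2

2


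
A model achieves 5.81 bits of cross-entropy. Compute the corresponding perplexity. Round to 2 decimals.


Perplexity formula: PP = 2^H
H = 5.81
PP = 2^5.81
Decompose: 2^5.81 = 2^5 * 2^0.81
2^5 = 32, 2^0.81 ~ 1.7532114
PP ~ 32 * 1.7532114 = 56.1027648
Rounded to 2 decimals: 56.10

56.10


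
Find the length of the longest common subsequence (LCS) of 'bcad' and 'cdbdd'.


DP table for LCS of 'bcad' and 'cdbdd':
       c  d  b  d  d
    0  0  0  0  0  0
  b 0  0  0  1  1  1
  c 0  1  1  1  1  1
  a 0  1  1  1  1  1
  d 0  1  2  2  2  2
LCS: 'bd'
LCS length = 2

2


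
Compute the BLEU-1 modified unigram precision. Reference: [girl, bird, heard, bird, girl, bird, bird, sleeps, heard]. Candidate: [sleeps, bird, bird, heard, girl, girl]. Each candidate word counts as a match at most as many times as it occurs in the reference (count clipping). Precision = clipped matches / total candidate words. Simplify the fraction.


Reference word counts: {'bird': 4, 'girl': 2, 'heard': 2, 'sleeps': 1}
Checking each candidate word (with clipping):
  'sleeps' -> in reference (ref count 1, used 1/1) -> match (matches: 1)
  'bird' -> in reference (ref count 4, used 1/4) -> match (matches: 2)
  'bird' -> in reference (ref count 4, used 2/4) -> match (matches: 3)
  'heard' -> in reference (ref count 2, used 1/2) -> match (matches: 4)
  'girl' -> in reference (ref count 2, used 1/2) -> match (matches: 5)
  'girl' -> in reference (ref count 2, used 2/2) -> match (matches: 6)
Clipped matches: 6, Candidate length: 6
Precision = 6/6 = 1

1


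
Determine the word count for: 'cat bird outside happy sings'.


Counting words by splitting on spaces:
  Word 1: 'cat'
  Word 2: 'bird'
  Word 3: 'outside'
  Word 4: 'happy'
  Word 5: 'sings'
Total words: 5

5


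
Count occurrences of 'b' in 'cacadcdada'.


Scanning 'cacadcdada' for 'b':
  No matches found.
Total occurrences of 'b': 0

0


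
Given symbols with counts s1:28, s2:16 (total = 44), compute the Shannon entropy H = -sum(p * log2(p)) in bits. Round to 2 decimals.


Computing entropy H = -sum(p_i * log2(p_i)):
  s1: p = 28/44 = 0.6364, -p*log2(p) = 0.4150
  s2: p = 16/44 = 0.3636, -p*log2(p) = 0.5307
H = sum of terms = 0.9457
Rounded to 2 decimals: 0.95

0.95


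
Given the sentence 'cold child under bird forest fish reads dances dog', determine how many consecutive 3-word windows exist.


Word trigrams from [9] words:
  Trigram 1: (cold child under)
  Trigram 2: (child under bird)
  Trigram 3: (under bird forest)
  Trigram 4: (bird forest fish)
  Trigram 5: (forest fish reads)
  Trigram 6: (fish reads dances)
  Trigram 7: (reads dances dog)
Total word trigrams: 9 - 2 = 7

7


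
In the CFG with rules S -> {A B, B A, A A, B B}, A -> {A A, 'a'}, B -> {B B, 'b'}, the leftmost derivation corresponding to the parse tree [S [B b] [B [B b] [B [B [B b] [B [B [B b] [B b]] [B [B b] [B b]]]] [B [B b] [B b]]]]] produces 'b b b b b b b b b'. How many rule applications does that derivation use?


Every bracketed nonterminal node [X ...] in the tree is produced by exactly one rule application.
Reading the tree off as a leftmost derivation:
  Step 1: S  =>  B B   (applied S -> B B)
  Step 2: B B  =>  b B   (applied B -> b)
  Step 3: b B  =>  b B B   (applied B -> B B)
  Step 4: b B B  =>  b b B   (applied B -> b)
  Step 5: b b B  =>  b b B B   (applied B -> B B)
  Step 6: b b B B  =>  b b B B B   (applied B -> B B)
  Step 7: b b B B B  =>  b b b B B   (applied B -> b)
  Step 8: b b b B B  =>  b b b B B B   (applied B -> B B)
  Step 9: b b b B B B  =>  b b b B B B B   (applied B -> B B)
  Step 10: b b b B B B B  =>  b b b b B B B   (applied B -> b)
  Step 11: b b b b B B B  =>  b b b b b B B   (applied B -> b)
  Step 12: b b b b b B B  =>  b b b b b B B B   (applied B -> B B)
  Step 13: b b b b b B B B  =>  b b b b b b B B   (applied B -> b)
  Step 14: b b b b b b B B  =>  b b b b b b b B   (applied B -> b)
  Step 15: b b b b b b b B  =>  b b b b b b b B B   (applied B -> B B)
  Step 16: b b b b b b b B B  =>  b b b b b b b b B   (applied B -> b)
  Step 17: b b b b b b b b B  =>  b b b b b b b b b   (applied B -> b)
Final yield: b b b b b b b b b
Total rewrite steps: 17

17


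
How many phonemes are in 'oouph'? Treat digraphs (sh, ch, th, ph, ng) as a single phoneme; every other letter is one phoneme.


Parsing 'oouph' greedily, digraphs first:
  'o' -> vowel phoneme (phonemes so far: 1)
  'o' -> vowel phoneme (phonemes so far: 2)
  'u' -> vowel phoneme (phonemes so far: 3)
  'ph' -> digraph (1 consonant phoneme) (phonemes so far: 4)
Total phonemes: 4

4


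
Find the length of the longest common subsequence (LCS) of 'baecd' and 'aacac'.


DP table for LCS of 'baecd' and 'aacac':
       a  a  c  a  c
    0  0  0  0  0  0
  b 0  0  0  0  0  0
  a 0  1  1  1  1  1
  e 0  1  1  1  1  1
  c 0  1  1  2  2  2
  d 0  1  1  2  2  2
LCS: 'ac'
LCS length = 2

2


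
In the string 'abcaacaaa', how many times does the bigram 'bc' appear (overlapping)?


Scanning 'abcaacaaa' for bigram 'bc':
  Position 0: 'ab' -> no
  Position 1: 'bc' -> MATCH
  Position 2: 'ca' -> no
  Position 3: 'aa' -> no
  Position 4: 'ac' -> no
  Position 5: 'ca' -> no
  Position 6: 'aa' -> no
  Position 7: 'aa' -> no
Total matches: 1

1


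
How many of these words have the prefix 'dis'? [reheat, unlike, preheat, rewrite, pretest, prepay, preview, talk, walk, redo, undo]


Checking each word for prefix 'dis':
  'reheat' -> no (count: 0)
  'unlike' -> no (count: 0)
  'preheat' -> no (count: 0)
  'rewrite' -> no (count: 0)
  'pretest' -> no (count: 0)
  'prepay' -> no (count: 0)
  'preview' -> no (count: 0)
  'talk' -> no (count: 0)
  'walk' -> no (count: 0)
  'redo' -> no (count: 0)
  'undo' -> no (count: 0)
Total with prefix 'dis': 0

0


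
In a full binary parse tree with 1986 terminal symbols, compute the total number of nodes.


Leaf nodes (terminals): 1986
Internal nodes = n - 1 = 1986 - 1 = 1985
Total = leaves + internal = 1986 + 1985 = 3971

3971


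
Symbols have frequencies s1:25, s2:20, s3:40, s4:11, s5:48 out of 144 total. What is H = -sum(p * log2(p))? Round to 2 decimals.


Computing entropy H = -sum(p_i * log2(p_i)):
  s1: p = 25/144 = 0.1736, -p*log2(p) = 0.4386
  s2: p = 20/144 = 0.1389, -p*log2(p) = 0.3956
  s3: p = 40/144 = 0.2778, -p*log2(p) = 0.5133
  s4: p = 11/144 = 0.0764, -p*log2(p) = 0.2834
  s5: p = 48/144 = 0.3333, -p*log2(p) = 0.5283
H = sum of terms = 2.1592
Rounded to 2 decimals: 2.16

2.16


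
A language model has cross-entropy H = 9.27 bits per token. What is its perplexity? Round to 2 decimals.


Perplexity formula: PP = 2^H
H = 9.27
PP = 2^9.27
Decompose: 2^9.27 = 2^9 * 2^0.27
2^9 = 512, 2^0.27 ~ 1.2058078
PP ~ 512 * 1.2058078 = 617.3735936
Rounded to 2 decimals: 617.37

617.37


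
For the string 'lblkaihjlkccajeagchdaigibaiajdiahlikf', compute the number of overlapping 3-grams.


String 'lblkaihjlkccajeagchdaigibaiajdiahlikf' has length L = 37.
Number of overlapping n-grams = L - n + 1
Substituting: 37 - 3 + 1 = 35

35


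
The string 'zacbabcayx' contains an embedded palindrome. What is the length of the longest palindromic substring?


Scanning 'zacbabcayx' for palindromic substrings.
Substring at positions 1-7: 'acbabca'.
Check: reverse('acbabca') = 'acbabca' -> palindrome confirmed.
Neighbouring characters ('z' / 'y') break symmetry, so it cannot extend further.
No longer palindromic substring exists; longest length = 7

7
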